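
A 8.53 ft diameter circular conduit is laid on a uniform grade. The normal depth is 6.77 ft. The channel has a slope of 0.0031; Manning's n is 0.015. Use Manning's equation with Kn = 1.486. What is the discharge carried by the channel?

For a circular section of diameter D = 8.53 ft at depth y = 6.77 ft, the central angle is θ = 2 arccos(1 − 2y/D) = 4.397 rad. Then A = (D²/8)(θ − sin θ) = 48.64 ft² and P = Dθ/2 = 18.75 ft.
Hydraulic radius R = A/P = 48.64/18.75 = 2.594 ft.
Manning's equation: Q = (1.486/n) A R^(2/3) S^(1/2) = (1.486/0.015) × 48.64 × 2.594^(2/3) × 0.0031^(1/2) = 506 ft³/s.

Q = 506 ft³/s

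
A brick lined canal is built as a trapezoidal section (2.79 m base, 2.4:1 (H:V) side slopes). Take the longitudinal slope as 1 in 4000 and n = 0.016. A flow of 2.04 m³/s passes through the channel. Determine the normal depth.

Manning's equation rearranged: A R^(2/3) = nQ / (1·√S) = 0.016 × 2.04 / (√0.00025) = 2.064.
Trying y = 0.836 m: A R^(2/3) = 2.73 — too large.
Trying y = 0.537 m: A R^(2/3) = 1.174 — too small.
Trying y = 0.724 m: A R^(2/3) = 2.065 — close enough.

y_n = 0.724 m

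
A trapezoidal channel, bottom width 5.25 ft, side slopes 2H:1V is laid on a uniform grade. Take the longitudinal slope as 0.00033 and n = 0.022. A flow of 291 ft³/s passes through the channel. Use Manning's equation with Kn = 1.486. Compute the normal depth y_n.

y_n = 6.13 ft

Manning's equation rearranged: A R^(2/3) = nQ / (1.486·√S) = 0.022 × 291 / (1.486 × √0.00033) = 237.2.
Try y = 5.48 ft: A R^(2/3) = 184.2 — short.
Try y = 6.85 ft: A R^(2/3) = 305.9 — over.
Try y = 6.13 ft: A R^(2/3) = 237.2 — matches.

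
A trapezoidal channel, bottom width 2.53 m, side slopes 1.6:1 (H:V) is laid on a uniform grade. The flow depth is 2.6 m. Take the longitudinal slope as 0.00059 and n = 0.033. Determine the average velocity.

V = 0.925 m/s

With bottom width b = 2.53 m and side slope z = 1.6: A = (b + zy)y = (2.53 + 1.6×2.6)×2.6 = 17.39 m²; P = b + 2y√(1+z²) = 2.53 + 2×2.6×1.887 = 12.34 m.
Hydraulic radius R = A/P = 17.39/12.34 = 1.409 m.
From Manning's equation, V = (1/n) R^(2/3) S^(1/2) = (1/0.033) × 1.409^(2/3) × 0.00059^(1/2) = 0.925 m/s.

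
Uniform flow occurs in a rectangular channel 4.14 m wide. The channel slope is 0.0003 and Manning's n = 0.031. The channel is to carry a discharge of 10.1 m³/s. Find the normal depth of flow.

Manning's equation rearranged: A R^(2/3) = nQ / (1·√S) = 0.031 × 10.1 / (√0.0003) = 18.08.
Try y = 4.49 m: A R^(2/3) = 23.45 — too large.
Try y = 2.86 m: A R^(2/3) = 13.38 — too small.
Try y = 3.63 m: A R^(2/3) = 18.07 — matches.

y_n = 3.63 m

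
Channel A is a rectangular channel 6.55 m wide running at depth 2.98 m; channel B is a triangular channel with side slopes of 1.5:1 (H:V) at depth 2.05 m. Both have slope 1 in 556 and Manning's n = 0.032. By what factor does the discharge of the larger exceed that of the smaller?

Channel A: Flow area A = b·y = 6.55 × 2.98 = 19.52 m². Wetted perimeter P = b + 2y = 6.55 + 2×2.98 = 12.51 m. Hydraulic radius R = A/P = 19.52/12.51 = 1.56 m. Q_A = (1/0.032)·19.52·1.56^(2/3)·√0.001799 = 34.8 m³/s.
Channel B: For a triangular section with side slope z = 1.5: A = zy² = 1.5×2.05² = 6.304 m²; P = 2y√(1+z²) = 2×2.05×1.803 = 7.391 m. Hydraulic radius R = A/P = 6.304/7.391 = 0.8529 m. Q_B = (1/0.032)·6.304·0.8529^(2/3)·√0.001799 = 7.513 m³/s.
The larger discharge is 34.8 m³/s and the smaller is 7.513 m³/s; the ratio is 4.63.

4.63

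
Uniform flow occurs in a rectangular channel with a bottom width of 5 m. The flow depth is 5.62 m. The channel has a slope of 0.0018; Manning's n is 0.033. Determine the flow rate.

Flow area A = b·y = 5 × 5.62 = 28.1 m². Wetted perimeter P = b + 2y = 5 + 2×5.62 = 16.24 m.
Hydraulic radius R = A/P = 28.1/16.24 = 1.73 m.
Manning's equation: Q = (1/n) A R^(2/3) S^(1/2) = (1/0.033) × 28.1 × 1.73^(2/3) × 0.0018^(1/2) = 52.1 m³/s.

Q = 52.1 m³/s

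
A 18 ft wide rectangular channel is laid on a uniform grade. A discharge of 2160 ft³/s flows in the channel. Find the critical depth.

y_c = 7.65 ft

For a rectangular channel, critical depth y_c = (q²/g)^(1/3) where q = Q/b = 2160/18 = 120 ft²/s.
So y_c = (120²/32.2)^(1/3) = 7.65 ft.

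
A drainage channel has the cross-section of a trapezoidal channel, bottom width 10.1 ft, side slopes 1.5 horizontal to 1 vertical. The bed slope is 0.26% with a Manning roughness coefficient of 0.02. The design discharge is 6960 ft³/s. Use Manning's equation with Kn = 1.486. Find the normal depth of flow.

y_n = 14.8 ft

Manning's equation rearranged: A R^(2/3) = nQ / (1.486·√S) = 0.02 × 6960 / (1.486 × √0.0026) = 1837.
At y = 17.7 ft: A R^(2/3) = 2760 — too large.
At y = 12.2 ft: A R^(2/3) = 1195 — too small.
At y = 14.8 ft: A R^(2/3) = 1837 — matches.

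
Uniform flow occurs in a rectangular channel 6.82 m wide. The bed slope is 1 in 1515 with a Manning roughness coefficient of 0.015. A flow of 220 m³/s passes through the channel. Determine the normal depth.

y_n = 10.1 m

Manning's equation rearranged: A R^(2/3) = nQ / (1·√S) = 0.015 × 220 / (√0.0006601) = 128.4.
At y = 11.8 m: A R^(2/3) = 153.9 — too large.
At y = 7.61 m: A R^(2/3) = 91.86 — too small.
At y = 10.1 m: A R^(2/3) = 128.5 — ≈ 128.4.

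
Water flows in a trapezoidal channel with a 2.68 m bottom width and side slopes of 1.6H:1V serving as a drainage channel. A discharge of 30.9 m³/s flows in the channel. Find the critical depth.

At critical depth, Q² T / (g A³) = 1, i.e. A³/T = Q²/g = 30.9²/9.81 = 97.33.
Try y = 1.88 m: A³/T = 140.6 — too large.
Try y = 1.4 m: A³/T = 45.64 — too small.
Try y = 1.71 m: A³/T = 97.45 — close enough.

y_c = 1.71 m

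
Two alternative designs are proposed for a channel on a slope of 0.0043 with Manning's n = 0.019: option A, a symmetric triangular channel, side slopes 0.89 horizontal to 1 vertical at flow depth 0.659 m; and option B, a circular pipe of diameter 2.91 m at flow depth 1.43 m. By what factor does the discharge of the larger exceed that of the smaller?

Channel A: For a triangular section with side slope z = 0.89: A = zy² = 0.89×0.659² = 0.3865 m²; P = 2y√(1+z²) = 2×0.659×1.339 = 1.764 m. Hydraulic radius R = A/P = 0.3865/1.764 = 0.2191 m. Q_A = (1/0.019)·0.3865·0.2191^(2/3)·√0.0043 = 0.4847 m³/s.
Channel B: For a circular section of diameter D = 2.91 m at depth y = 1.43 m, the central angle is θ = 2 arccos(1 − 2y/D) = 3.107 rad. Then A = (D²/8)(θ − sin θ) = 3.253 m² and P = Dθ/2 = 4.521 m. Hydraulic radius R = A/P = 3.253/4.521 = 0.7195 m. Q_B = (1/0.019)·3.253·0.7195^(2/3)·√0.0043 = 9.013 m³/s.
The larger discharge is 9.013 m³/s and the smaller is 0.4847 m³/s; the ratio is 18.6.

18.6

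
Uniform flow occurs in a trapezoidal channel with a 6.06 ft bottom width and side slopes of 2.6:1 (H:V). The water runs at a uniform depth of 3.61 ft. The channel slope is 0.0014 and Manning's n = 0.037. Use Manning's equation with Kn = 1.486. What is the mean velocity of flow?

With bottom width b = 6.06 ft and side slope z = 2.6: A = (b + zy)y = (6.06 + 2.6×3.61)×3.61 = 55.76 ft²; P = b + 2y√(1+z²) = 6.06 + 2×3.61×2.786 = 26.17 ft.
Hydraulic radius R = A/P = 55.76/26.17 = 2.13 ft.
From Manning's equation, V = (1.486/n) R^(2/3) S^(1/2) = (1.486/0.037) × 2.13^(2/3) × 0.0014^(1/2) = 2.49 ft/s.

V = 2.49 ft/s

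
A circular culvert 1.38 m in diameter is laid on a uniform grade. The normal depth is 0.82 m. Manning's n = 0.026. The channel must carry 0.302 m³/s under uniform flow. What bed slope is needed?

S = 0.00026

For a circular section of diameter D = 1.38 m at depth y = 0.82 m, the central angle is θ = 2 arccos(1 − 2y/D) = 3.521 rad. Then A = (D²/8)(θ − sin θ) = 0.9262 m² and P = Dθ/2 = 2.429 m.
Hydraulic radius R = A/P = 0.9262/2.429 = 0.3813 m.
From Manning's equation, S = [nQ / (1 A R^(2/3))]² = [0.026 × 0.302 / (1 × 0.9262 × 0.3813^(2/3))]² = 0.00026.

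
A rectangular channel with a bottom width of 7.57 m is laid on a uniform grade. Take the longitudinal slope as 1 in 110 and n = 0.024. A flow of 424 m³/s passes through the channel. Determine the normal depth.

Manning's equation rearranged: A R^(2/3) = nQ / (1·√S) = 0.024 × 424 / (√0.009091) = 106.7.
Try y = 6.65 m: A R^(2/3) = 90.54 — short.
Try y = 8.48 m: A R^(2/3) = 121.9 — over.
Try y = 7.6 m: A R^(2/3) = 106.7 — matches.

y_n = 7.6 m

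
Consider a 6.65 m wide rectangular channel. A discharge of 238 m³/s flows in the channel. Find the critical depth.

For a rectangular channel, critical depth y_c = (q²/g)^(1/3) where q = Q/b = 238/6.65 = 35.79 m²/s.
So y_c = (35.79²/9.81)^(1/3) = 5.07 m.

y_c = 5.07 m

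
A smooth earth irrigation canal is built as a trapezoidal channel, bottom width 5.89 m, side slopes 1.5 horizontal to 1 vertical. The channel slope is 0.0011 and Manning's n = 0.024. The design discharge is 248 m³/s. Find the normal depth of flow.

y_n = 5.76 m

Manning's equation rearranged: A R^(2/3) = nQ / (1·√S) = 0.024 × 248 / (√0.0011) = 179.5.
Try y = 7.26 m: A R^(2/3) = 296.6 — high.
Try y = 5.01 m: A R^(2/3) = 133.5 — low.
Try y = 5.76 m: A R^(2/3) = 179.4 — close enough.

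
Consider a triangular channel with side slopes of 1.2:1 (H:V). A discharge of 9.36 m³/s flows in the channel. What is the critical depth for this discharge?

At critical depth, Q² T / (g A³) = 1, i.e. A³/T = Q²/g = 9.36²/9.81 = 8.931.
Trying y = 1.9 m: A³/T = 17.83 — high.
Trying y = 1.23 m: A³/T = 2.027 — low.
Trying y = 1.65 m: A³/T = 8.805 — matches.

y_c = 1.65 m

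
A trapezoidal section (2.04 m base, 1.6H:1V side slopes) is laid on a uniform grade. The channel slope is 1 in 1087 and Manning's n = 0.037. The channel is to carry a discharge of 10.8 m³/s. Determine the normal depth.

Manning's equation rearranged: A R^(2/3) = nQ / (1·√S) = 0.037 × 10.8 / (√0.00092) = 13.17.
Trying y = 2.36 m: A R^(2/3) = 15.96 — high.
Trying y = 1.8 m: A R^(2/3) = 8.872 — low.
Trying y = 2.16 m: A R^(2/3) = 13.14 — close enough.

y_n = 2.16 m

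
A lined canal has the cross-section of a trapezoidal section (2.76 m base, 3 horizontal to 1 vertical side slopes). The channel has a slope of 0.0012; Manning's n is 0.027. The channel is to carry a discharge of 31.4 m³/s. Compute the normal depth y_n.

Manning's equation rearranged: A R^(2/3) = nQ / (1·√S) = 0.027 × 31.4 / (√0.0012) = 24.47.
Try y = 1.75 m: A R^(2/3) = 14.15 — short.
Try y = 2.23 m: A R^(2/3) = 24.45 — close enough.

y_n = 2.23 m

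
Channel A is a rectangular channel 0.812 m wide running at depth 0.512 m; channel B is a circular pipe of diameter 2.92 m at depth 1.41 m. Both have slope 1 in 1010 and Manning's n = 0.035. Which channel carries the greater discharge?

channel B

Channel A: Flow area A = b·y = 0.812 × 0.512 = 0.4157 m². Wetted perimeter P = b + 2y = 0.812 + 2×0.512 = 1.836 m. Hydraulic radius R = A/P = 0.4157/1.836 = 0.2264 m. Q_A = (1/0.035)·0.4157·0.2264^(2/3)·√0.0009901 = 0.1389 m³/s.
Channel B: For a circular section of diameter D = 2.92 m at depth y = 1.41 m, the central angle is θ = 2 arccos(1 − 2y/D) = 3.073 rad. Then A = (D²/8)(θ − sin θ) = 3.202 m² and P = Dθ/2 = 4.487 m. Hydraulic radius R = A/P = 3.202/4.487 = 0.7137 m. Q_B = (1/0.035)·3.202·0.7137^(2/3)·√0.0009901 = 2.299 m³/s.
Q_A = 0.1389 m³/s vs Q_B = 2.299 m³/s, so channel B carries more.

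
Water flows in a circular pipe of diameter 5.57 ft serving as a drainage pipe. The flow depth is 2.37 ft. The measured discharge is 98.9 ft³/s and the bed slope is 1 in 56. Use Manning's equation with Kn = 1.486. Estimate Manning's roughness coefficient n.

n = 0.023

For a circular section of diameter D = 5.57 ft at depth y = 2.37 ft, the central angle is θ = 2 arccos(1 − 2y/D) = 2.842 rad. Then A = (D²/8)(θ − sin θ) = 9.88 ft² and P = Dθ/2 = 7.916 ft.
Hydraulic radius R = A/P = 9.88/7.916 = 1.248 ft.
Rearranging Manning's equation: n = (1.486/Q) A R^(2/3) S^(1/2) = (1.486/98.9) × 9.88 × 1.248^(2/3) × √0.01786 = 0.023.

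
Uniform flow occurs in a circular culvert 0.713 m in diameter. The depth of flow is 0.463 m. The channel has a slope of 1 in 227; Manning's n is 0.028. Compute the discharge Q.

For a circular section of diameter D = 0.713 m at depth y = 0.463 m, the central angle is θ = 2 arccos(1 − 2y/D) = 3.748 rad. Then A = (D²/8)(θ − sin θ) = 0.2744 m² and P = Dθ/2 = 1.336 m.
Hydraulic radius R = A/P = 0.2744/1.336 = 0.2054 m.
Manning's equation: Q = (1/n) A R^(2/3) S^(1/2) = (1/0.028) × 0.2744 × 0.2054^(2/3) × 0.004405^(1/2) = 0.226 m³/s.

Q = 0.226 m³/s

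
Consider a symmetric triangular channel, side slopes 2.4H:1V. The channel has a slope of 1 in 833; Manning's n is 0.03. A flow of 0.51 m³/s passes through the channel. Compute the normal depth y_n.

y_n = 0.643 m

Manning's equation rearranged: A R^(2/3) = nQ / (1·√S) = 0.03 × 0.51 / (√0.0012) = 0.4416.
Trying y = 0.546 m: A R^(2/3) = 0.2855 — too small.
Trying y = 0.819 m: A R^(2/3) = 0.8416 — too large.
Trying y = 0.643 m: A R^(2/3) = 0.4415 — close enough.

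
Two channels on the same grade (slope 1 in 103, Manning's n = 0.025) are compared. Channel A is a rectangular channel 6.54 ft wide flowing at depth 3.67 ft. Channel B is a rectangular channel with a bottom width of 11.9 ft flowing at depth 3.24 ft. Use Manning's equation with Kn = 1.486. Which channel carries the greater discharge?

channel B

Channel A: Flow area A = b·y = 6.54 × 3.67 = 24 ft². Wetted perimeter P = b + 2y = 6.54 + 2×3.67 = 13.88 ft. Hydraulic radius R = A/P = 24/13.88 = 1.729 ft. Q_A = (1.486/0.025)·24·1.729^(2/3)·√0.009709 = 202.5 ft³/s.
Channel B: Flow area A = b·y = 11.9 × 3.24 = 38.56 ft². Wetted perimeter P = b + 2y = 11.9 + 2×3.24 = 18.38 ft. Hydraulic radius R = A/P = 38.56/18.38 = 2.098 ft. Q_B = (1.486/0.025)·38.56·2.098^(2/3)·√0.009709 = 370 ft³/s.
Q_A = 202.5 ft³/s vs Q_B = 370 ft³/s, so channel B carries more.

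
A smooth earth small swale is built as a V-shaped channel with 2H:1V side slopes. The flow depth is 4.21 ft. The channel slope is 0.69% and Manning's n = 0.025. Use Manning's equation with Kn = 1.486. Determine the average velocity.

V = 7.53 ft/s

For a triangular section with side slope z = 2: A = zy² = 2×4.21² = 35.45 ft²; P = 2y√(1+z²) = 2×4.21×2.236 = 18.83 ft.
Hydraulic radius R = A/P = 35.45/18.83 = 1.883 ft.
From Manning's equation, V = (1.486/n) R^(2/3) S^(1/2) = (1.486/0.025) × 1.883^(2/3) × 0.0069^(1/2) = 7.53 ft/s.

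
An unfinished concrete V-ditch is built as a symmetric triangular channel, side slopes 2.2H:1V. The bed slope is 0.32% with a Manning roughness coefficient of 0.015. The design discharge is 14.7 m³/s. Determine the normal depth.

Manning's equation rearranged: A R^(2/3) = nQ / (1·√S) = 0.015 × 14.7 / (√0.0032) = 3.898.
Try y = 1.74 m: A R^(2/3) = 5.702 — too large.
Try y = 1.51 m: A R^(2/3) = 3.907 — ≈ 3.898.

y_n = 1.51 m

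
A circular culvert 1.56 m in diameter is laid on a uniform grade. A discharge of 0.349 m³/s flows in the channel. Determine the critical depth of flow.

y_c = 0.292 m

At critical depth, Q² T / (g A³) = 1, i.e. A³/T = Q²/g = 0.349²/9.81 = 0.01242.
Try y = 0.366 m: A³/T = 0.03015 — high.
Try y = 0.228 m: A³/T = 0.004709 — low.
Try y = 0.292 m: A³/T = 0.01246 — close enough.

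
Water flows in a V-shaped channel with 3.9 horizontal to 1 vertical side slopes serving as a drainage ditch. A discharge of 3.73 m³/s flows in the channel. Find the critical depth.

y_c = 0.715 m

At critical depth, Q² T / (g A³) = 1, i.e. A³/T = Q²/g = 3.73²/9.81 = 1.418.
Trying y = 0.493 m: A³/T = 0.2215 — low.
Trying y = 0.806 m: A³/T = 2.587 — high.
Trying y = 0.715 m: A³/T = 1.421 — close enough.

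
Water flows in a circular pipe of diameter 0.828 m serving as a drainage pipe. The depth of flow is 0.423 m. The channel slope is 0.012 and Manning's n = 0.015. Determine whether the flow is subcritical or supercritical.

For a circular section of diameter D = 0.828 m at depth y = 0.423 m, the central angle is θ = 2 arccos(1 − 2y/D) = 3.185 rad. Then A = (D²/8)(θ − sin θ) = 0.2767 m² and P = Dθ/2 = 1.319 m.
Hydraulic radius R = A/P = 0.2767/1.319 = 0.2098 m.
V = (1/n) R^(2/3) √S = (1/0.015) × 0.2098^(2/3) × √0.012 = 2.579 m/s. Hydraulic depth D_h = A/T = 0.2767/0.8278 = 0.3342 m.
Froude number Fr = V/√(g·D_h) = 2.579/√(9.81×0.3342) = 1.42, which is greater than 1, so the flow is supercritical.

supercritical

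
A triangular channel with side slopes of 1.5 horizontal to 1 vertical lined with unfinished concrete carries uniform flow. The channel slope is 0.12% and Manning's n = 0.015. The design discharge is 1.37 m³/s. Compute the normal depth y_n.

y_n = 0.879 m

Manning's equation rearranged: A R^(2/3) = nQ / (1·√S) = 0.015 × 1.37 / (√0.0012) = 0.5932.
Trying y = 0.722 m: A R^(2/3) = 0.3507 — too small.
Trying y = 1.06 m: A R^(2/3) = 0.9765 — too large.
Trying y = 0.879 m: A R^(2/3) = 0.5927 — matches.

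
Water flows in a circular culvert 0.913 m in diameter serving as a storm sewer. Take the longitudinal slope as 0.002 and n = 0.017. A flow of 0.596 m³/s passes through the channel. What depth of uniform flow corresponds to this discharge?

Manning's equation rearranged: A R^(2/3) = nQ / (1·√S) = 0.017 × 0.596 / (√0.002) = 0.2266.
Trying y = 0.6 m: A R^(2/3) = 0.1879 — short.
Trying y = 0.829 m: A R^(2/3) = 0.2615 — over.
Trying y = 0.694 m: A R^(2/3) = 0.2264 — ≈ 0.2266.

y_n = 0.694 m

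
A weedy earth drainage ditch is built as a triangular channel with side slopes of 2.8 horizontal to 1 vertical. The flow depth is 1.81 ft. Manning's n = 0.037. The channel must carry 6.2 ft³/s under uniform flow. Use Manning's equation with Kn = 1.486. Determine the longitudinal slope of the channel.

For a triangular section with side slope z = 2.8: A = zy² = 2.8×1.81² = 9.173 ft²; P = 2y√(1+z²) = 2×1.81×2.973 = 10.76 ft.
Hydraulic radius R = A/P = 9.173/10.76 = 0.8523 ft.
From Manning's equation, S = [nQ / (1.486 A R^(2/3))]² = [0.037 × 6.2 / (1.486 × 9.173 × 0.8523^(2/3))]² = 0.00035.

S = 0.00035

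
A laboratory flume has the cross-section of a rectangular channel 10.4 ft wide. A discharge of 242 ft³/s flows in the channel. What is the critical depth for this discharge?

For a rectangular channel, critical depth y_c = (q²/g)^(1/3) where q = Q/b = 242/10.4 = 23.27 ft²/s.
So y_c = (23.27²/32.2)^(1/3) = 2.56 ft.

y_c = 2.56 ft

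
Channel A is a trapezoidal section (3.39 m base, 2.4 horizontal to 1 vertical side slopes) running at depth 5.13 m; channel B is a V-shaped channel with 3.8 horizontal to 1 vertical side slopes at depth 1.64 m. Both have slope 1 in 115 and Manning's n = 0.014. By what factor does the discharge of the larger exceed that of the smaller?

Channel A: With bottom width b = 3.39 m and side slope z = 2.4: A = (b + zy)y = (3.39 + 2.4×5.13)×5.13 = 80.55 m²; P = b + 2y√(1+z²) = 3.39 + 2×5.13×2.6 = 30.07 m. Hydraulic radius R = A/P = 80.55/30.07 = 2.679 m. Q_A = (1/0.014)·80.55·2.679^(2/3)·√0.008696 = 1035 m³/s.
Channel B: For a triangular section with side slope z = 3.8: A = zy² = 3.8×1.64² = 10.22 m²; P = 2y√(1+z²) = 2×1.64×3.929 = 12.89 m. Hydraulic radius R = A/P = 10.22/12.89 = 0.793 m. Q_B = (1/0.014)·10.22·0.793^(2/3)·√0.008696 = 58.32 m³/s.
The larger discharge is 1035 m³/s and the smaller is 58.32 m³/s; the ratio is 17.7.

17.7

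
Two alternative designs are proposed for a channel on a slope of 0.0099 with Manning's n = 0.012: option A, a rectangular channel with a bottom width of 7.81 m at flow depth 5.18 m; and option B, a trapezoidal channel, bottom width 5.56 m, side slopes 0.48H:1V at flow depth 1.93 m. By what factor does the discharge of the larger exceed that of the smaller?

Channel A: Flow area A = b·y = 7.81 × 5.18 = 40.46 m². Wetted perimeter P = b + 2y = 7.81 + 2×5.18 = 18.17 m. Hydraulic radius R = A/P = 40.46/18.17 = 2.227 m. Q_A = (1/0.012)·40.46·2.227^(2/3)·√0.0099 = 572 m³/s.
Channel B: With bottom width b = 5.56 m and side slope z = 0.48: A = (b + zy)y = (5.56 + 0.48×1.93)×1.93 = 12.52 m²; P = b + 2y√(1+z²) = 5.56 + 2×1.93×1.109 = 9.842 m. Hydraulic radius R = A/P = 12.52/9.842 = 1.272 m. Q_B = (1/0.012)·12.52·1.272^(2/3)·√0.0099 = 121.9 m³/s.
The larger discharge is 572 m³/s and the smaller is 121.9 m³/s; the ratio is 4.69.

4.69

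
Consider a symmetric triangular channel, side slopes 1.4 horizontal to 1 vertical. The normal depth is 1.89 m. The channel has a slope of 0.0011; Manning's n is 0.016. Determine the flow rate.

For a triangular section with side slope z = 1.4: A = zy² = 1.4×1.89² = 5.001 m²; P = 2y√(1+z²) = 2×1.89×1.72 = 6.503 m.
Hydraulic radius R = A/P = 5.001/6.503 = 0.769 m.
Manning's equation: Q = (1/n) A R^(2/3) S^(1/2) = (1/0.016) × 5.001 × 0.769^(2/3) × 0.0011^(1/2) = 8.7 m³/s.

Q = 8.7 m³/s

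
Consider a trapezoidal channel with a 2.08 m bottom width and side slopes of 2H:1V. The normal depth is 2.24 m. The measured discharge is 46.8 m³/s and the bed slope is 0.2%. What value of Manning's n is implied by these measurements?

With bottom width b = 2.08 m and side slope z = 2: A = (b + zy)y = (2.08 + 2×2.24)×2.24 = 14.69 m²; P = b + 2y√(1+z²) = 2.08 + 2×2.24×2.236 = 12.1 m.
Hydraulic radius R = A/P = 14.69/12.1 = 1.215 m.
Rearranging Manning's equation: n = (1/Q) A R^(2/3) S^(1/2) = (1/46.8) × 14.69 × 1.215^(2/3) × √0.002 = 0.016.

n = 0.016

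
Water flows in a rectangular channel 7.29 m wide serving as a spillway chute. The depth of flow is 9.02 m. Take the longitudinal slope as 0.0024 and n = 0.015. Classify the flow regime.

Flow area A = b·y = 7.29 × 9.02 = 65.76 m². Wetted perimeter P = b + 2y = 7.29 + 2×9.02 = 25.33 m.
Hydraulic radius R = A/P = 65.76/25.33 = 2.596 m.
V = (1/n) R^(2/3) √S = (1/0.015) × 2.596^(2/3) × √0.0024 = 6.169 m/s. Hydraulic depth D_h = A/T = 65.76/7.29 = 9.02 m.
Froude number Fr = V/√(g·D_h) = 6.169/√(9.81×9.02) = 0.656, which is less than 1, so the flow is subcritical.

subcritical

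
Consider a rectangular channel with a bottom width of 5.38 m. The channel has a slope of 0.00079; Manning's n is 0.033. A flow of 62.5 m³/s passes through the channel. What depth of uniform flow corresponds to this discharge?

Manning's equation rearranged: A R^(2/3) = nQ / (1·√S) = 0.033 × 62.5 / (√0.00079) = 73.38.
At y = 7.07 m: A R^(2/3) = 59.34 — short.
At y = 9.99 m: A R^(2/3) = 88.68 — over.
At y = 8.47 m: A R^(2/3) = 73.34 — close enough.

y_n = 8.47 m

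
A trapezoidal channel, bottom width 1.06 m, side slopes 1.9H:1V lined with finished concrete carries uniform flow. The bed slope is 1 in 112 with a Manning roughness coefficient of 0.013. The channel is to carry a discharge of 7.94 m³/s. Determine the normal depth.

y_n = 0.757 m

Manning's equation rearranged: A R^(2/3) = nQ / (1·√S) = 0.013 × 7.94 / (√0.008929) = 1.092.
Try y = 0.562 m: A R^(2/3) = 0.5874 — low.
Try y = 0.942 m: A R^(2/3) = 1.749 — high.
Try y = 0.757 m: A R^(2/3) = 1.092 — ≈ 1.092.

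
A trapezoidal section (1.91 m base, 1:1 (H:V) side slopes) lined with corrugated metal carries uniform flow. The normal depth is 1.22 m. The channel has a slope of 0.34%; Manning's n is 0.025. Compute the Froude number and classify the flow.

subcritical

With bottom width b = 1.91 m and side slope z = 1: A = (b + zy)y = (1.91 + 1×1.22)×1.22 = 3.819 m²; P = b + 2y√(1+z²) = 1.91 + 2×1.22×1.414 = 5.361 m.
Hydraulic radius R = A/P = 3.819/5.361 = 0.7123 m.
V = (1/n) R^(2/3) √S = (1/0.025) × 0.7123^(2/3) × √0.0034 = 1.86 m/s. Hydraulic depth D_h = A/T = 3.819/4.35 = 0.8778 m.
Froude number Fr = V/√(g·D_h) = 1.86/√(9.81×0.8778) = 0.634, which is less than 1, so the flow is subcritical.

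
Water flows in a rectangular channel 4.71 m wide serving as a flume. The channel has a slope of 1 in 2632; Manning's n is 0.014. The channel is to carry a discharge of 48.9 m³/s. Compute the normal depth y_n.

Manning's equation rearranged: A R^(2/3) = nQ / (1·√S) = 0.014 × 48.9 / (√0.0003799) = 35.12.
At y = 4.64 m: A R^(2/3) = 29.42 — short.
At y = 6.13 m: A R^(2/3) = 41.15 — over.
At y = 5.37 m: A R^(2/3) = 35.13 — close enough.

y_n = 5.37 m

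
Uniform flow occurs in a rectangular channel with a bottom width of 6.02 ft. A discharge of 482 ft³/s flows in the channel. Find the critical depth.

y_c = 5.84 ft

For a rectangular channel, critical depth y_c = (q²/g)^(1/3) where q = Q/b = 482/6.02 = 80.07 ft²/s.
So y_c = (80.07²/32.2)^(1/3) = 5.84 ft.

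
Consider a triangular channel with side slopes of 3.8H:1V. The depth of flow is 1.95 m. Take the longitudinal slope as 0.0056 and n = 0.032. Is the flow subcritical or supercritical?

For a triangular section with side slope z = 3.8: A = zy² = 3.8×1.95² = 14.45 m²; P = 2y√(1+z²) = 2×1.95×3.929 = 15.32 m.
Hydraulic radius R = A/P = 14.45/15.32 = 0.9429 m.
V = (1/n) R^(2/3) √S = (1/0.032) × 0.9429^(2/3) × √0.0056 = 2.249 m/s. Hydraulic depth D_h = A/T = 14.45/14.82 = 0.975 m.
Froude number Fr = V/√(g·D_h) = 2.249/√(9.81×0.975) = 0.727, which is less than 1, so the flow is subcritical.

subcritical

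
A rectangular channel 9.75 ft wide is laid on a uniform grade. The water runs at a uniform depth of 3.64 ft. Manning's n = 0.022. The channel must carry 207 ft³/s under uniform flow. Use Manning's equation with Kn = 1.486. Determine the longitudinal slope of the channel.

Flow area A = b·y = 9.75 × 3.64 = 35.49 ft². Wetted perimeter P = b + 2y = 9.75 + 2×3.64 = 17.03 ft.
Hydraulic radius R = A/P = 35.49/17.03 = 2.084 ft.
From Manning's equation, S = [nQ / (1.486 A R^(2/3))]² = [0.022 × 207 / (1.486 × 35.49 × 2.084^(2/3))]² = 0.0028.

S = 0.0028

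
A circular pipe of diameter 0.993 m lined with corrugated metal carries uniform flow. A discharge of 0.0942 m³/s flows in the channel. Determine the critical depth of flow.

y_c = 0.169 m

At critical depth, Q² T / (g A³) = 1, i.e. A³/T = Q²/g = 0.0942²/9.81 = 0.0009046.
At y = 0.206 m: A³/T = 0.001947 — over.
At y = 0.133 m: A³/T = 0.0003488 — short.
At y = 0.169 m: A³/T = 0.0008958 — ≈ 0.0009046.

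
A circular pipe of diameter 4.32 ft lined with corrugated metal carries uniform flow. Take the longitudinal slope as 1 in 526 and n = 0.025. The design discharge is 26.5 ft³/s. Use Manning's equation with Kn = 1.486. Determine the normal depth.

y_n = 2.57 ft

Manning's equation rearranged: A R^(2/3) = nQ / (1.486·√S) = 0.025 × 26.5 / (1.486 × √0.001901) = 10.22.
Try y = 3.19 ft: A R^(2/3) = 13.81 — high.
Try y = 1.91 ft: A R^(2/3) = 6.229 — low.
Try y = 2.57 ft: A R^(2/3) = 10.23 — ≈ 10.22.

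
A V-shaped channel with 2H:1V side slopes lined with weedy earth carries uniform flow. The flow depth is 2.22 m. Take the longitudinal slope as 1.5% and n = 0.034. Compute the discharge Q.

Q = 35.3 m³/s

For a triangular section with side slope z = 2: A = zy² = 2×2.22² = 9.857 m²; P = 2y√(1+z²) = 2×2.22×2.236 = 9.928 m.
Hydraulic radius R = A/P = 9.857/9.928 = 0.9928 m.
Manning's equation: Q = (1/n) A R^(2/3) S^(1/2) = (1/0.034) × 9.857 × 0.9928^(2/3) × 0.015^(1/2) = 35.3 m³/s.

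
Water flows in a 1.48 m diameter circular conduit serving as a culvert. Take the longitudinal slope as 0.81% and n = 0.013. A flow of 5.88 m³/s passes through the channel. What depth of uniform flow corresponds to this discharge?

Manning's equation rearranged: A R^(2/3) = nQ / (1·√S) = 0.013 × 5.88 / (√0.0081) = 0.8493.
Try y = 0.968 m: A R^(2/3) = 0.6766 — short.
Try y = 1.34 m: A R^(2/3) = 0.9472 — over.
Try y = 1.16 m: A R^(2/3) = 0.8489 — matches.

y_n = 1.16 m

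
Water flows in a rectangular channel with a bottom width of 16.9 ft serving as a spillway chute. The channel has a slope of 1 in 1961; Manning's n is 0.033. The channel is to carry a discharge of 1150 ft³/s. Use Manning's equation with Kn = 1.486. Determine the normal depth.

y_n = 20.3 ft

Manning's equation rearranged: A R^(2/3) = nQ / (1.486·√S) = 0.033 × 1150 / (1.486 × √0.0005099) = 1131.
Trying y = 22.5 ft: A R^(2/3) = 1275 — too large.
Trying y = 17.9 ft: A R^(2/3) = 969.8 — too small.
Trying y = 20.3 ft: A R^(2/3) = 1129 — ≈ 1131.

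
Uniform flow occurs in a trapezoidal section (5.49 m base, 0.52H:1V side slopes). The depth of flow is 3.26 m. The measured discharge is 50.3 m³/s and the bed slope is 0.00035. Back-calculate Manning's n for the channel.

n = 0.013

With bottom width b = 5.49 m and side slope z = 0.52: A = (b + zy)y = (5.49 + 0.52×3.26)×3.26 = 23.42 m²; P = b + 2y√(1+z²) = 5.49 + 2×3.26×1.127 = 12.84 m.
Hydraulic radius R = A/P = 23.42/12.84 = 1.824 m.
Rearranging Manning's equation: n = (1/Q) A R^(2/3) S^(1/2) = (1/50.3) × 23.42 × 1.824^(2/3) × √0.00035 = 0.013.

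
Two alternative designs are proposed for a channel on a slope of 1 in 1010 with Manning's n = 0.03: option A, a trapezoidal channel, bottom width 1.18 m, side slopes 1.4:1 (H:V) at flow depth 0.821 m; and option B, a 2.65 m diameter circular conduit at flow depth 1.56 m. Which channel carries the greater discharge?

channel B

Channel A: With bottom width b = 1.18 m and side slope z = 1.4: A = (b + zy)y = (1.18 + 1.4×0.821)×0.821 = 1.912 m²; P = b + 2y√(1+z²) = 1.18 + 2×0.821×1.72 = 4.005 m. Hydraulic radius R = A/P = 1.912/4.005 = 0.4775 m. Q_A = (1/0.03)·1.912·0.4775^(2/3)·√0.0009901 = 1.225 m³/s.
Channel B: For a circular section of diameter D = 2.65 m at depth y = 1.56 m, the central angle is θ = 2 arccos(1 − 2y/D) = 3.498 rad. Then A = (D²/8)(θ − sin θ) = 3.377 m² and P = Dθ/2 = 4.635 m. Hydraulic radius R = A/P = 3.377/4.635 = 0.7286 m. Q_B = (1/0.03)·3.377·0.7286^(2/3)·√0.0009901 = 2.868 m³/s.
Q_A = 1.225 m³/s vs Q_B = 2.868 m³/s, so channel B carries more.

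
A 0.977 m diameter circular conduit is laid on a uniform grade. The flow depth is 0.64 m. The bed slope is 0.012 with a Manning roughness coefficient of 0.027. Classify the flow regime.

subcritical

For a circular section of diameter D = 0.977 m at depth y = 0.64 m, the central angle is θ = 2 arccos(1 − 2y/D) = 3.772 rad. Then A = (D²/8)(θ − sin θ) = 0.5204 m² and P = Dθ/2 = 1.843 m.
Hydraulic radius R = A/P = 0.5204/1.843 = 0.2824 m.
V = (1/n) R^(2/3) √S = (1/0.027) × 0.2824^(2/3) × √0.012 = 1.747 m/s. Hydraulic depth D_h = A/T = 0.5204/0.9288 = 0.5603 m.
Froude number Fr = V/√(g·D_h) = 1.747/√(9.81×0.5603) = 0.745, which is less than 1, so the flow is subcritical.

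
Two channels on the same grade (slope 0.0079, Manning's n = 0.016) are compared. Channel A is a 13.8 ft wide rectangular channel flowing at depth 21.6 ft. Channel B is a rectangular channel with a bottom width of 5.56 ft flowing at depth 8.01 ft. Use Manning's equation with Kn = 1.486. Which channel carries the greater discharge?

channel A

Channel A: Flow area A = b·y = 13.8 × 21.6 = 298.1 ft². Wetted perimeter P = b + 2y = 13.8 + 2×21.6 = 57 ft. Hydraulic radius R = A/P = 298.1/57 = 5.229 ft. Q_A = (1.486/0.016)·298.1·5.229^(2/3)·√0.0079 = 7413 ft³/s.
Channel B: Flow area A = b·y = 5.56 × 8.01 = 44.54 ft². Wetted perimeter P = b + 2y = 5.56 + 2×8.01 = 21.58 ft. Hydraulic radius R = A/P = 44.54/21.58 = 2.064 ft. Q_B = (1.486/0.016)·44.54·2.064^(2/3)·√0.0079 = 595.9 ft³/s.
Q_A = 7413 ft³/s vs Q_B = 595.9 ft³/s, so channel A carries more.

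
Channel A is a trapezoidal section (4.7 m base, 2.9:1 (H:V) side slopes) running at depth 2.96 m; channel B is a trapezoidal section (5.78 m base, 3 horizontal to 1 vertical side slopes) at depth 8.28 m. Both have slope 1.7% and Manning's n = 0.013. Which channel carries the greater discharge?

channel B

Channel A: With bottom width b = 4.7 m and side slope z = 2.9: A = (b + zy)y = (4.7 + 2.9×2.96)×2.96 = 39.32 m²; P = b + 2y√(1+z²) = 4.7 + 2×2.96×3.068 = 22.86 m. Hydraulic radius R = A/P = 39.32/22.86 = 1.72 m. Q_A = (1/0.013)·39.32·1.72^(2/3)·√0.017 = 566.1 m³/s.
Channel B: With bottom width b = 5.78 m and side slope z = 3: A = (b + zy)y = (5.78 + 3×8.28)×8.28 = 253.5 m²; P = b + 2y√(1+z²) = 5.78 + 2×8.28×3.162 = 58.15 m. Hydraulic radius R = A/P = 253.5/58.15 = 4.36 m. Q_B = (1/0.013)·253.5·4.36^(2/3)·√0.017 = 6787 m³/s.
Q_A = 566.1 m³/s vs Q_B = 6787 m³/s, so channel B carries more.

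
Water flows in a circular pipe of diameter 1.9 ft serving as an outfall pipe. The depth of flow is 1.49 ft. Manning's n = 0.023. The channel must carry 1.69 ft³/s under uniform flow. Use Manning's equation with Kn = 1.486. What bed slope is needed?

For a circular section of diameter D = 1.9 ft at depth y = 1.49 ft, the central angle is θ = 2 arccos(1 − 2y/D) = 4.351 rad. Then A = (D²/8)(θ − sin θ) = 2.385 ft² and P = Dθ/2 = 4.133 ft.
Hydraulic radius R = A/P = 2.385/4.133 = 0.5771 ft.
From Manning's equation, S = [nQ / (1.486 A R^(2/3))]² = [0.023 × 1.69 / (1.486 × 2.385 × 0.5771^(2/3))]² = 0.00025.

S = 0.00025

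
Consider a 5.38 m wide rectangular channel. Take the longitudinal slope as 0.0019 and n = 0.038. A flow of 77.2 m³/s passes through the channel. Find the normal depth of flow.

Manning's equation rearranged: A R^(2/3) = nQ / (1·√S) = 0.038 × 77.2 / (√0.0019) = 67.3.
At y = 5.97 m: A R^(2/3) = 48.48 — too small.
At y = 8.72 m: A R^(2/3) = 75.85 — too large.
At y = 7.87 m: A R^(2/3) = 67.32 — close enough.

y_n = 7.87 m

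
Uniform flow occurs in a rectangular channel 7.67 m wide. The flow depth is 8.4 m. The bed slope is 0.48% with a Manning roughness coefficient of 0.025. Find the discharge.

Flow area A = b·y = 7.67 × 8.4 = 64.43 m². Wetted perimeter P = b + 2y = 7.67 + 2×8.4 = 24.47 m.
Hydraulic radius R = A/P = 64.43/24.47 = 2.633 m.
Manning's equation: Q = (1/n) A R^(2/3) S^(1/2) = (1/0.025) × 64.43 × 2.633^(2/3) × 0.0048^(1/2) = 340 m³/s.

Q = 340 m³/s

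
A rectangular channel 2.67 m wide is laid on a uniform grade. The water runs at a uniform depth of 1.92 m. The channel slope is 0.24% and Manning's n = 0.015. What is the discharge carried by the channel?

Q = 14.3 m³/s

Flow area A = b·y = 2.67 × 1.92 = 5.126 m². Wetted perimeter P = b + 2y = 2.67 + 2×1.92 = 6.51 m.
Hydraulic radius R = A/P = 5.126/6.51 = 0.7875 m.
Manning's equation: Q = (1/n) A R^(2/3) S^(1/2) = (1/0.015) × 5.126 × 0.7875^(2/3) × 0.0024^(1/2) = 14.3 m³/s.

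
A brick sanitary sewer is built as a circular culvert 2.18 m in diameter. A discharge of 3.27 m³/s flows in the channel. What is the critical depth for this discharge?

y_c = 0.838 m

At critical depth, Q² T / (g A³) = 1, i.e. A³/T = Q²/g = 3.27²/9.81 = 1.09.
Trying y = 0.941 m: A³/T = 1.699 — too large.
Trying y = 0.838 m: A³/T = 1.089 — close enough.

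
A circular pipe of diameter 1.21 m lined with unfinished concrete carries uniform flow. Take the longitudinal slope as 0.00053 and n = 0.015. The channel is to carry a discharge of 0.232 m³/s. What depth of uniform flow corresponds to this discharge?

y_n = 0.448 m

Manning's equation rearranged: A R^(2/3) = nQ / (1·√S) = 0.015 × 0.232 / (√0.00053) = 0.1512.
At y = 0.34 m: A R^(2/3) = 0.08934 — too small.
At y = 0.564 m: A R^(2/3) = 0.2296 — too large.
At y = 0.448 m: A R^(2/3) = 0.1514 — close enough.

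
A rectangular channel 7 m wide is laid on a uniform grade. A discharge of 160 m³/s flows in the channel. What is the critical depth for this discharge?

y_c = 3.76 m

For a rectangular channel, critical depth y_c = (q²/g)^(1/3) where q = Q/b = 160/7 = 22.86 m²/s.
So y_c = (22.86²/9.81)^(1/3) = 3.76 m.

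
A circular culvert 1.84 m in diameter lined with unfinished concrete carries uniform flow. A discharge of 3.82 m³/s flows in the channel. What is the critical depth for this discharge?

At critical depth, Q² T / (g A³) = 1, i.e. A³/T = Q²/g = 3.82²/9.81 = 1.488.
Trying y = 1.22 m: A³/T = 3.769 — over.
Trying y = 0.855 m: A³/T = 0.9653 — short.
Trying y = 0.957 m: A³/T = 1.485 — close enough.

y_c = 0.957 m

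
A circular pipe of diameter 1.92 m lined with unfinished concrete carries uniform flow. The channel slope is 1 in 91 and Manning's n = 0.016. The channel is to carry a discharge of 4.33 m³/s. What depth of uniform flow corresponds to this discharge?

y_n = 0.811 m

Manning's equation rearranged: A R^(2/3) = nQ / (1·√S) = 0.016 × 4.33 / (√0.01099) = 0.6609.
Trying y = 0.977 m: A R^(2/3) = 0.9142 — high.
Trying y = 0.693 m: A R^(2/3) = 0.4945 — low.
Trying y = 0.811 m: A R^(2/3) = 0.6603 — matches.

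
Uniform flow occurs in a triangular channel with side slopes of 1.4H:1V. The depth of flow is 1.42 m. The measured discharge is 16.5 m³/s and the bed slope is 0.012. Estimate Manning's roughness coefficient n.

n = 0.013

For a triangular section with side slope z = 1.4: A = zy² = 1.4×1.42² = 2.823 m²; P = 2y√(1+z²) = 2×1.42×1.72 = 4.886 m.
Hydraulic radius R = A/P = 2.823/4.886 = 0.5778 m.
Rearranging Manning's equation: n = (1/Q) A R^(2/3) S^(1/2) = (1/16.5) × 2.823 × 0.5778^(2/3) × √0.012 = 0.013.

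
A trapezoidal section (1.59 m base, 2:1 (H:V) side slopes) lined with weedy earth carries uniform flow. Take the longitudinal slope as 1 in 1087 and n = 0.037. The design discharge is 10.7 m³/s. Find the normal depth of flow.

Manning's equation rearranged: A R^(2/3) = nQ / (1·√S) = 0.037 × 10.7 / (√0.00092) = 13.05.
Try y = 2.35 m: A R^(2/3) = 16.89 — over.
Try y = 1.68 m: A R^(2/3) = 7.829 — short.
Try y = 2.1 m: A R^(2/3) = 13.01 — ≈ 13.05.

y_n = 2.1 m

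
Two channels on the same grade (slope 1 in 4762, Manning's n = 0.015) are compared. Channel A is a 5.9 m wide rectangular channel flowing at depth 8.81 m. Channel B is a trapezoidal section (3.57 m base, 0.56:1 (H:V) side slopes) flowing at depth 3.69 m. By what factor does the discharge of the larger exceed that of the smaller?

Channel A: Flow area A = b·y = 5.9 × 8.81 = 51.98 m². Wetted perimeter P = b + 2y = 5.9 + 2×8.81 = 23.52 m. Hydraulic radius R = A/P = 51.98/23.52 = 2.21 m. Q_A = (1/0.015)·51.98·2.21^(2/3)·√0.00021 = 85.2 m³/s.
Channel B: With bottom width b = 3.57 m and side slope z = 0.56: A = (b + zy)y = (3.57 + 0.56×3.69)×3.69 = 20.8 m²; P = b + 2y√(1+z²) = 3.57 + 2×3.69×1.146 = 12.03 m. Hydraulic radius R = A/P = 20.8/12.03 = 1.729 m. Q_B = (1/0.015)·20.8·1.729^(2/3)·√0.00021 = 28.95 m³/s.
The larger discharge is 85.2 m³/s and the smaller is 28.95 m³/s; the ratio is 2.94.

2.94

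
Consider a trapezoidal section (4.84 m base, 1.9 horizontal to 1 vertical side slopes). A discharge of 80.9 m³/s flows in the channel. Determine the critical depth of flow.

At critical depth, Q² T / (g A³) = 1, i.e. A³/T = Q²/g = 80.9²/9.81 = 667.2.
Try y = 1.8 m: A³/T = 281.4 — low.
Try y = 2.86 m: A³/T = 1615 — high.
Try y = 2.27 m: A³/T = 666.1 — ≈ 667.2.

y_c = 2.27 m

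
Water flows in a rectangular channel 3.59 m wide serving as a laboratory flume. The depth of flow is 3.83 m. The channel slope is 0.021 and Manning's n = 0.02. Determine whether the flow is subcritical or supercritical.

supercritical

Flow area A = b·y = 3.59 × 3.83 = 13.75 m². Wetted perimeter P = b + 2y = 3.59 + 2×3.83 = 11.25 m.
Hydraulic radius R = A/P = 13.75/11.25 = 1.222 m.
V = (1/n) R^(2/3) √S = (1/0.02) × 1.222^(2/3) × √0.021 = 8.283 m/s. Hydraulic depth D_h = A/T = 13.75/3.59 = 3.83 m.
Froude number Fr = V/√(g·D_h) = 8.283/√(9.81×3.83) = 1.35, which is greater than 1, so the flow is supercritical.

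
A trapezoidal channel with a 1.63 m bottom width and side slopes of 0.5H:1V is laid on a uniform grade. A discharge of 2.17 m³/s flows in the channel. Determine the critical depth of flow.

At critical depth, Q² T / (g A³) = 1, i.e. A³/T = Q²/g = 2.17²/9.81 = 0.48.
Try y = 0.625 m: A³/T = 0.7936 — too large.
Try y = 0.404 m: A³/T = 0.1993 — too small.
Try y = 0.534 m: A³/T = 0.4804 — matches.

y_c = 0.534 m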